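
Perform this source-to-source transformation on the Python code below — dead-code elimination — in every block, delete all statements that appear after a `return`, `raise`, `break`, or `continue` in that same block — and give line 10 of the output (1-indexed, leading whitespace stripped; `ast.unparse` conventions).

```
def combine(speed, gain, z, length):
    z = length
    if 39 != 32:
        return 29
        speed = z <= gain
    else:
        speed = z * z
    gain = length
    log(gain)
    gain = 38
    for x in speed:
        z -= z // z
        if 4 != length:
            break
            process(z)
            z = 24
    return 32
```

Transformed code:
def combine(speed, gain, z, length):
    z = length
    if 39 != 32:
        return 29
    else:
        speed = z * z
    gain = length
    log(gain)
    gain = 38
    for x in speed:
        z -= z // z
        if 4 != length:
            break
    return 32

for x in speed:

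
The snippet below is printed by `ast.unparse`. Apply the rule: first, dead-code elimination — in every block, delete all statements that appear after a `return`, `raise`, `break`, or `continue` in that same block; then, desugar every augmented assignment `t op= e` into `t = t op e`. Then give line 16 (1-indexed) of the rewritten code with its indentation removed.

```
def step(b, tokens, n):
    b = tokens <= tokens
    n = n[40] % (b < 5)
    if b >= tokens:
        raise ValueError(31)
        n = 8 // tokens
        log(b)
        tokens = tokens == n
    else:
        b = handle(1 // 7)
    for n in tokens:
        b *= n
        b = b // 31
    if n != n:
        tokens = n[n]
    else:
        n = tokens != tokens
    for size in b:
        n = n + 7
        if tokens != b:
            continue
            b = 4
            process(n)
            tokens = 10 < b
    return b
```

Transformed code:
def step(b, tokens, n):
    b = tokens <= tokens
    n = n[40] % (b < 5)
    if b >= tokens:
        raise ValueError(31)
    else:
        b = handle(1 // 7)
    for n in tokens:
        b = b * n
        b = b // 31
    if n != n:
        tokens = n[n]
    else:
        n = tokens != tokens
    for size in b:
        n = n + 7
        if tokens != b:
            continue
    return b

n = n + 7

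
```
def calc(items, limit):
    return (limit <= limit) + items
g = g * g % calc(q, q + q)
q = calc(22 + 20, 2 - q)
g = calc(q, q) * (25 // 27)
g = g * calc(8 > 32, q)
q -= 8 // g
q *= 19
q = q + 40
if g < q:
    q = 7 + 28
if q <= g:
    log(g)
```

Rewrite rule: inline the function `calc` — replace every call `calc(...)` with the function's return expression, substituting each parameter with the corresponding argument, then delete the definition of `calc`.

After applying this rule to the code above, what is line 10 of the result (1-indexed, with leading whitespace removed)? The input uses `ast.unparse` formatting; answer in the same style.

Transformed code:
g = g * g % ((q + q <= q + q) + q)
q = (2 - q <= 2 - q) + (22 + 20)
g = ((q <= q) + q) * (25 // 27)
g = g * ((q <= q) + (8 > 32))
q -= 8 // g
q *= 19
q = q + 40
if g < q:
    q = 7 + 28
if q <= g:
    log(g)

if q <= g:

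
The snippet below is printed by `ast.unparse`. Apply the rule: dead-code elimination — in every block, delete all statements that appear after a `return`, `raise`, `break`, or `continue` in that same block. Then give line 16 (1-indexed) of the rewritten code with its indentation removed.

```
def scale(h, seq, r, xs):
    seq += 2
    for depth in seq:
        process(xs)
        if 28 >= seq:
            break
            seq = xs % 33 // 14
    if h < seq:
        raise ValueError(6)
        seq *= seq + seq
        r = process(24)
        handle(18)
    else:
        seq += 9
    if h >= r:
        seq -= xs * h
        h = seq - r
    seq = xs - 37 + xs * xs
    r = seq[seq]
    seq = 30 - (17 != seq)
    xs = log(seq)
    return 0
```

seq = 30 - (17 != seq)

Transformed code:
def scale(h, seq, r, xs):
    seq += 2
    for depth in seq:
        process(xs)
        if 28 >= seq:
            break
    if h < seq:
        raise ValueError(6)
    else:
        seq += 9
    if h >= r:
        seq -= xs * h
        h = seq - r
    seq = xs - 37 + xs * xs
    r = seq[seq]
    seq = 30 - (17 != seq)
    xs = log(seq)
    return 0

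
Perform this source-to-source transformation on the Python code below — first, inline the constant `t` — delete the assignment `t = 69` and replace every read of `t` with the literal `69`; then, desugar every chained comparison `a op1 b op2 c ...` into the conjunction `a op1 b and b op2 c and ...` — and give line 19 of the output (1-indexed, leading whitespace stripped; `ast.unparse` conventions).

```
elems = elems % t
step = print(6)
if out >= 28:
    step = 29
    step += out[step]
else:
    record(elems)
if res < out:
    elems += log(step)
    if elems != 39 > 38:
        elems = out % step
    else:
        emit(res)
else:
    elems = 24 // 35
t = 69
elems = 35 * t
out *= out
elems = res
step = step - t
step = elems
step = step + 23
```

step = step - 69

Transformed code:
elems = elems % 69
step = print(6)
if out >= 28:
    step = 29
    step += out[step]
else:
    record(elems)
if res < out:
    elems += log(step)
    if elems != 39 and 39 > 38:
        elems = out % step
    else:
        emit(res)
else:
    elems = 24 // 35
elems = 35 * 69
out *= out
elems = res
step = step - 69
step = elems
step = step + 23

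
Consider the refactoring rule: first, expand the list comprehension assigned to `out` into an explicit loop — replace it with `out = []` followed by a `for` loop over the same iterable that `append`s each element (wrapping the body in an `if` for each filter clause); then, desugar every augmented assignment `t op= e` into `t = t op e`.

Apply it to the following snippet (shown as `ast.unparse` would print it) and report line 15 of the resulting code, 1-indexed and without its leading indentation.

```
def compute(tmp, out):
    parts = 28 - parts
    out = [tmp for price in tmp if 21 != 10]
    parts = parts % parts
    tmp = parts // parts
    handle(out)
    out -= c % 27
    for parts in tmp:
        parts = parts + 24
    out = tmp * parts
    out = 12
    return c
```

return c

Transformed code:
def compute(tmp, out):
    parts = 28 - parts
    out = []
    for price in tmp:
        if 21 != 10:
            out.append(tmp)
    parts = parts % parts
    tmp = parts // parts
    handle(out)
    out = out - c % 27
    for parts in tmp:
        parts = parts + 24
    out = tmp * parts
    out = 12
    return c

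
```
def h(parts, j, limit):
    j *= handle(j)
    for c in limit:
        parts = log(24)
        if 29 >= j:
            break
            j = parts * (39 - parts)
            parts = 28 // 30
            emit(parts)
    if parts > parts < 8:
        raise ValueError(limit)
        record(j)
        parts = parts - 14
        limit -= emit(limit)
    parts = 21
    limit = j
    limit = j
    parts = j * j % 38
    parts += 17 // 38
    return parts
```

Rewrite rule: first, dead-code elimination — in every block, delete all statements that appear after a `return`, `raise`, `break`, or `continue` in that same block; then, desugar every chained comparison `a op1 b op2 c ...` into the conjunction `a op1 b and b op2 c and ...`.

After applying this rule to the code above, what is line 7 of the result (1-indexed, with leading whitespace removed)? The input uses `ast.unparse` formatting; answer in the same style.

Transformed code:
def h(parts, j, limit):
    j *= handle(j)
    for c in limit:
        parts = log(24)
        if 29 >= j:
            break
    if parts > parts and parts < 8:
        raise ValueError(limit)
    parts = 21
    limit = j
    limit = j
    parts = j * j % 38
    parts += 17 // 38
    return parts

if parts > parts and parts < 8:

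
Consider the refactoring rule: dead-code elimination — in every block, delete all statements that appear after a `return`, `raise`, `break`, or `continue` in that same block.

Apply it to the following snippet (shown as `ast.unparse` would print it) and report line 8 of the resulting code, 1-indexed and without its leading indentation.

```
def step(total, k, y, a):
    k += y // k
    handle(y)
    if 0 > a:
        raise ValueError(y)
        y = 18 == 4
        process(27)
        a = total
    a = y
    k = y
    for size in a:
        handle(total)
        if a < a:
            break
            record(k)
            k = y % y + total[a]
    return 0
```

Transformed code:
def step(total, k, y, a):
    k += y // k
    handle(y)
    if 0 > a:
        raise ValueError(y)
    a = y
    k = y
    for size in a:
        handle(total)
        if a < a:
            break
    return 0

for size in a:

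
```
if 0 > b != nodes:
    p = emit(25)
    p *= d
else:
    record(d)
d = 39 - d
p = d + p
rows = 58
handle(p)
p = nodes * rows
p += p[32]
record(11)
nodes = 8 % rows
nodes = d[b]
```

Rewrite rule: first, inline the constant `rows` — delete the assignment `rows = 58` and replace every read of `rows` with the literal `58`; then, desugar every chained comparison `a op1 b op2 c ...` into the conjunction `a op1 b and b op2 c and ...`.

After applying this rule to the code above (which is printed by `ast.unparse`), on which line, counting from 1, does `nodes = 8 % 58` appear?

12

Transformed code:
if 0 > b and b != nodes:
    p = emit(25)
    p *= d
else:
    record(d)
d = 39 - d
p = d + p
handle(p)
p = nodes * 58
p += p[32]
record(11)
nodes = 8 % 58
nodes = d[b]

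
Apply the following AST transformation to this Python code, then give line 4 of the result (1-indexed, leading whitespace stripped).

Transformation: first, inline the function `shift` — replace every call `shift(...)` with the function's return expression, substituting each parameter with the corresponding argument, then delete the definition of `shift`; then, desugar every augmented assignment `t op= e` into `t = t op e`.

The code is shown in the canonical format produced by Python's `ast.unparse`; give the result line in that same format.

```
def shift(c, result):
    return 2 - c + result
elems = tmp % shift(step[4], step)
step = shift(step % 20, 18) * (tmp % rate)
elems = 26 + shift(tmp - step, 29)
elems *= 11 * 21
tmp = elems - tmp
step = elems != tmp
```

elems = elems * (11 * 21)

Transformed code:
elems = tmp % (2 - step[4] + step)
step = (2 - step % 20 + 18) * (tmp % rate)
elems = 26 + (2 - (tmp - step) + 29)
elems = elems * (11 * 21)
tmp = elems - tmp
step = elems != tmp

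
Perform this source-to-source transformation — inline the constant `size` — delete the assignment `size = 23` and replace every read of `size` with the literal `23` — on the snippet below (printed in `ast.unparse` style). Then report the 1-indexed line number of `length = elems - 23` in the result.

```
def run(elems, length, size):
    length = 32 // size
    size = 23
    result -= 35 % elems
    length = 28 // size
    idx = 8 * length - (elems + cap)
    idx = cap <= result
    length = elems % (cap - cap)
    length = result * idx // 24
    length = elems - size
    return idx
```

9

Transformed code:
def run(elems, length, size):
    length = 32 // 23
    result -= 35 % elems
    length = 28 // 23
    idx = 8 * length - (elems + cap)
    idx = cap <= result
    length = elems % (cap - cap)
    length = result * idx // 24
    length = elems - 23
    return idx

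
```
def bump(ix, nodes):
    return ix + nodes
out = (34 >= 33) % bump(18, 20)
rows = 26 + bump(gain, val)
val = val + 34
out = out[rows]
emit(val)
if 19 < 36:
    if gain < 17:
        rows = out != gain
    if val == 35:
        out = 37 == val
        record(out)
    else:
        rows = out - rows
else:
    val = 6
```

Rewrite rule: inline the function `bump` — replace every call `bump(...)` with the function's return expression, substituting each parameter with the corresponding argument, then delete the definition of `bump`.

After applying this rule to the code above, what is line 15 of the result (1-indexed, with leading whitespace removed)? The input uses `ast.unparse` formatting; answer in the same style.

Transformed code:
out = (34 >= 33) % (18 + 20)
rows = 26 + (gain + val)
val = val + 34
out = out[rows]
emit(val)
if 19 < 36:
    if gain < 17:
        rows = out != gain
    if val == 35:
        out = 37 == val
        record(out)
    else:
        rows = out - rows
else:
    val = 6

val = 6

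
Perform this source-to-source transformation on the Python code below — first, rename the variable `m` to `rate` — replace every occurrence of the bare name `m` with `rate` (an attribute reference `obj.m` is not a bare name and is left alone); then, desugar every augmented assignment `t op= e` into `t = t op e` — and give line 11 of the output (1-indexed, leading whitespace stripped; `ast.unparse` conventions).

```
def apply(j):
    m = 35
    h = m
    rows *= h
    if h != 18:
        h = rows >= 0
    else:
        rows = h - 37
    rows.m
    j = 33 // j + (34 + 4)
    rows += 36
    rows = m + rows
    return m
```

rows = rows + 36

Transformed code:
def apply(j):
    rate = 35
    h = rate
    rows = rows * h
    if h != 18:
        h = rows >= 0
    else:
        rows = h - 37
    rows.m
    j = 33 // j + (34 + 4)
    rows = rows + 36
    rows = rate + rows
    return rate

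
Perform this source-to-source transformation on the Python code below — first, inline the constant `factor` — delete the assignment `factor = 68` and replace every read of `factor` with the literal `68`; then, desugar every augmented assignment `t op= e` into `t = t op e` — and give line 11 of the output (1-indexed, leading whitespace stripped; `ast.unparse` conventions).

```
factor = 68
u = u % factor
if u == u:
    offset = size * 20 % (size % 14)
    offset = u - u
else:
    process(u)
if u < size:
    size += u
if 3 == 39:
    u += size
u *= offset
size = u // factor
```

u = u * offset

Transformed code:
u = u % 68
if u == u:
    offset = size * 20 % (size % 14)
    offset = u - u
else:
    process(u)
if u < size:
    size = size + u
if 3 == 39:
    u = u + size
u = u * offset
size = u // 68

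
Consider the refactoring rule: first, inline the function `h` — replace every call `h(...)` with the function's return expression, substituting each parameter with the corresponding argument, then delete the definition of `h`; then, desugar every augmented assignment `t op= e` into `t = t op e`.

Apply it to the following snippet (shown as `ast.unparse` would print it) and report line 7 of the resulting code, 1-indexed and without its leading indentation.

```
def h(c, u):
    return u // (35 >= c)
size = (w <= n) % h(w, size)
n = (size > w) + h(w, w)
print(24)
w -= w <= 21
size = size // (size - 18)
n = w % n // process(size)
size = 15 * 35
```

Transformed code:
size = (w <= n) % (size // (35 >= w))
n = (size > w) + w // (35 >= w)
print(24)
w = w - (w <= 21)
size = size // (size - 18)
n = w % n // process(size)
size = 15 * 35

size = 15 * 35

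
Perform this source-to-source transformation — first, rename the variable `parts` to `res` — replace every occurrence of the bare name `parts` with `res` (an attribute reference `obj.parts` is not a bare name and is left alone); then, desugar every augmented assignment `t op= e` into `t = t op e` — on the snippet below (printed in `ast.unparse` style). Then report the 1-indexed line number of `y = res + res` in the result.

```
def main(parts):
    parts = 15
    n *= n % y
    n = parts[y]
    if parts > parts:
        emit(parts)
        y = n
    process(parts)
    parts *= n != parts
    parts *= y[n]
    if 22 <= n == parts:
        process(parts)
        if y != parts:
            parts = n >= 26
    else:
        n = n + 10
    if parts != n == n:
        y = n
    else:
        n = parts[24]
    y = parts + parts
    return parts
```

21

Transformed code:
def main(res):
    res = 15
    n = n * (n % y)
    n = res[y]
    if res > res:
        emit(res)
        y = n
    process(res)
    res = res * (n != res)
    res = res * y[n]
    if 22 <= n == res:
        process(res)
        if y != res:
            res = n >= 26
    else:
        n = n + 10
    if res != n == n:
        y = n
    else:
        n = res[24]
    y = res + res
    return res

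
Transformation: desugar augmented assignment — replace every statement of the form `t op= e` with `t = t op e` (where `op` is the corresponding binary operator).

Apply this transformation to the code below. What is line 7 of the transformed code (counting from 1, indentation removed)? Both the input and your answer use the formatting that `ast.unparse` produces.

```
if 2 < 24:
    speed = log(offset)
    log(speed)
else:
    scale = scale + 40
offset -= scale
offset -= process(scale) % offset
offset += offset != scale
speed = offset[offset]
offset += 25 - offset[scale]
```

offset = offset - process(scale) % offset

Transformed code:
if 2 < 24:
    speed = log(offset)
    log(speed)
else:
    scale = scale + 40
offset = offset - scale
offset = offset - process(scale) % offset
offset = offset + (offset != scale)
speed = offset[offset]
offset = offset + (25 - offset[scale])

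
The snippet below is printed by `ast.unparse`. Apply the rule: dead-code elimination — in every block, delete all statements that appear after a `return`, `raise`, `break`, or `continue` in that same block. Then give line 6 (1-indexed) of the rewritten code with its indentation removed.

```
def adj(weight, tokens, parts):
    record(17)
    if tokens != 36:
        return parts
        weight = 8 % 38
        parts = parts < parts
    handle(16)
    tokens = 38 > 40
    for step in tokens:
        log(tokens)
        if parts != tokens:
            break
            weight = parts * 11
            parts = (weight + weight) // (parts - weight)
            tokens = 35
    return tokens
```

tokens = 38 > 40

Transformed code:
def adj(weight, tokens, parts):
    record(17)
    if tokens != 36:
        return parts
    handle(16)
    tokens = 38 > 40
    for step in tokens:
        log(tokens)
        if parts != tokens:
            break
    return tokens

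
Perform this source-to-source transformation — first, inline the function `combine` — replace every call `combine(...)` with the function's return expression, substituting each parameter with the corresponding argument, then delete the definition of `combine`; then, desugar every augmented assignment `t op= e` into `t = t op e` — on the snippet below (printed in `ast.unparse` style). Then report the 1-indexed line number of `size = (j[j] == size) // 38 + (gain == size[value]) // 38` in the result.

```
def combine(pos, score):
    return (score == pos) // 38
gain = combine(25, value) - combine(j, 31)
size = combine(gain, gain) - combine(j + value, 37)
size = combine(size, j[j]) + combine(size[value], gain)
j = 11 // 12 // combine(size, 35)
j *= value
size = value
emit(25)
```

Transformed code:
gain = (value == 25) // 38 - (31 == j) // 38
size = (gain == gain) // 38 - (37 == j + value) // 38
size = (j[j] == size) // 38 + (gain == size[value]) // 38
j = 11 // 12 // ((35 == size) // 38)
j = j * value
size = value
emit(25)

3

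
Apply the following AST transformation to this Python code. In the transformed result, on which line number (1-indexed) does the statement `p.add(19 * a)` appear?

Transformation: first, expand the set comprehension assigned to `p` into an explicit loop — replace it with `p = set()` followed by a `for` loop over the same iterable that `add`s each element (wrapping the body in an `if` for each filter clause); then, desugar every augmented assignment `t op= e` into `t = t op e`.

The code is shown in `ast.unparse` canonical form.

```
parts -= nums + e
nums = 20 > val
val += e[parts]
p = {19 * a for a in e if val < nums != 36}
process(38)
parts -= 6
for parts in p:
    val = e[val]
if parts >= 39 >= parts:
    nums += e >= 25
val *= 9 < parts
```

7

Transformed code:
parts = parts - (nums + e)
nums = 20 > val
val = val + e[parts]
p = set()
for a in e:
    if val < nums != 36:
        p.add(19 * a)
process(38)
parts = parts - 6
for parts in p:
    val = e[val]
if parts >= 39 >= parts:
    nums = nums + (e >= 25)
val = val * (9 < parts)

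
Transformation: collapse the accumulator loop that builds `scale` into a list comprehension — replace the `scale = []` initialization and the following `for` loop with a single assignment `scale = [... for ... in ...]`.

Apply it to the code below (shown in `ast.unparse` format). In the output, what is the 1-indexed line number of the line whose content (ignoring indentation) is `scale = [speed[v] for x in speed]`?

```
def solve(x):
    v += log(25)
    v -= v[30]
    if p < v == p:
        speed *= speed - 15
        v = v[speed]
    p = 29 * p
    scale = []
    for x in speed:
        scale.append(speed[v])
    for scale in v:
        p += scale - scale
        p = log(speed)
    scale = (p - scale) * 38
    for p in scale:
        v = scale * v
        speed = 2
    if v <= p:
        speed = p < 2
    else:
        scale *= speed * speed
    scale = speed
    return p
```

8

Transformed code:
def solve(x):
    v += log(25)
    v -= v[30]
    if p < v == p:
        speed *= speed - 15
        v = v[speed]
    p = 29 * p
    scale = [speed[v] for x in speed]
    for scale in v:
        p += scale - scale
        p = log(speed)
    scale = (p - scale) * 38
    for p in scale:
        v = scale * v
        speed = 2
    if v <= p:
        speed = p < 2
    else:
        scale *= speed * speed
    scale = speed
    return p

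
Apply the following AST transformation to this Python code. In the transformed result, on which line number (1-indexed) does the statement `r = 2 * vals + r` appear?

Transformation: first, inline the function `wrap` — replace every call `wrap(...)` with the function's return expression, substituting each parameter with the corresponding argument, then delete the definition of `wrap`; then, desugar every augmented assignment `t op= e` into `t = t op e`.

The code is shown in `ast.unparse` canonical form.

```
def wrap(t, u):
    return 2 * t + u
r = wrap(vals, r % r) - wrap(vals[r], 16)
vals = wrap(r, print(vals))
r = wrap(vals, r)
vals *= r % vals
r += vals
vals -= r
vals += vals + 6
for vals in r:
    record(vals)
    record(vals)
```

3

Transformed code:
r = 2 * vals + r % r - (2 * vals[r] + 16)
vals = 2 * r + print(vals)
r = 2 * vals + r
vals = vals * (r % vals)
r = r + vals
vals = vals - r
vals = vals + (vals + 6)
for vals in r:
    record(vals)
    record(vals)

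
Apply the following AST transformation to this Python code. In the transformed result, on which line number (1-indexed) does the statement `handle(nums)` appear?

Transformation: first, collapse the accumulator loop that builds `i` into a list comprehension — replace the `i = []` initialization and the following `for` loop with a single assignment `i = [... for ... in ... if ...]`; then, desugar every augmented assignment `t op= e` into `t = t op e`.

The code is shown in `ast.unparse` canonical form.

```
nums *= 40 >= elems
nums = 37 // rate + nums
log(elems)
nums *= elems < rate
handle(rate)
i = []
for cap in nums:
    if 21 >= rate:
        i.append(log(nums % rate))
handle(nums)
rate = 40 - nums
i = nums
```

Transformed code:
nums = nums * (40 >= elems)
nums = 37 // rate + nums
log(elems)
nums = nums * (elems < rate)
handle(rate)
i = [log(nums % rate) for cap in nums if 21 >= rate]
handle(nums)
rate = 40 - nums
i = nums

7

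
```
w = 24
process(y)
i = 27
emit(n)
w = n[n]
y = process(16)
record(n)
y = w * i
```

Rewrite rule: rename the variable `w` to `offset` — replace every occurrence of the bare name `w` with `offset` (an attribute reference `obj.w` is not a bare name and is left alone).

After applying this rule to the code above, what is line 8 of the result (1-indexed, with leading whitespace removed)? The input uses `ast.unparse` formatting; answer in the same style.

y = offset * i

Transformed code:
offset = 24
process(y)
i = 27
emit(n)
offset = n[n]
y = process(16)
record(n)
y = offset * i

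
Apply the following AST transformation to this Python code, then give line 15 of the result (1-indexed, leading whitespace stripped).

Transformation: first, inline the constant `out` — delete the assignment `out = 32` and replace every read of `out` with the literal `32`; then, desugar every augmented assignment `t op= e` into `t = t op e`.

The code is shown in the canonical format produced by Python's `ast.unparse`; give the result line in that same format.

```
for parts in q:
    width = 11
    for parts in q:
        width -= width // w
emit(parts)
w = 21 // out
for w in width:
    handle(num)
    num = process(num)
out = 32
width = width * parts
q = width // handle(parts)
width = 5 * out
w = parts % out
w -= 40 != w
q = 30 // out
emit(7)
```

q = 30 // 32

Transformed code:
for parts in q:
    width = 11
    for parts in q:
        width = width - width // w
emit(parts)
w = 21 // 32
for w in width:
    handle(num)
    num = process(num)
width = width * parts
q = width // handle(parts)
width = 5 * 32
w = parts % 32
w = w - (40 != w)
q = 30 // 32
emit(7)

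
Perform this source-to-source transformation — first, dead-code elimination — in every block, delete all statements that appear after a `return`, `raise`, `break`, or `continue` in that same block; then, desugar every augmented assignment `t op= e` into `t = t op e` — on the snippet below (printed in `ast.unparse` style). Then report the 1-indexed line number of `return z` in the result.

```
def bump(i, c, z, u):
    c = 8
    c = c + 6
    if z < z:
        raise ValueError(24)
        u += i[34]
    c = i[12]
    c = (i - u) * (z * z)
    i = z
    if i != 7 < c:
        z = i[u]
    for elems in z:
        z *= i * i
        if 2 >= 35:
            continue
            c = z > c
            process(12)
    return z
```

15

Transformed code:
def bump(i, c, z, u):
    c = 8
    c = c + 6
    if z < z:
        raise ValueError(24)
    c = i[12]
    c = (i - u) * (z * z)
    i = z
    if i != 7 < c:
        z = i[u]
    for elems in z:
        z = z * (i * i)
        if 2 >= 35:
            continue
    return z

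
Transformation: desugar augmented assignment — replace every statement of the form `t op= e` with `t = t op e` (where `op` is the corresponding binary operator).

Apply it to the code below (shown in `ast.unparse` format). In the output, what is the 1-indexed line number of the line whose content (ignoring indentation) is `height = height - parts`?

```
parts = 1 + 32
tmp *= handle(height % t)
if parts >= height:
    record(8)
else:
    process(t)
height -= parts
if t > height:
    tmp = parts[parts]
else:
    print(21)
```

7

Transformed code:
parts = 1 + 32
tmp = tmp * handle(height % t)
if parts >= height:
    record(8)
else:
    process(t)
height = height - parts
if t > height:
    tmp = parts[parts]
else:
    print(21)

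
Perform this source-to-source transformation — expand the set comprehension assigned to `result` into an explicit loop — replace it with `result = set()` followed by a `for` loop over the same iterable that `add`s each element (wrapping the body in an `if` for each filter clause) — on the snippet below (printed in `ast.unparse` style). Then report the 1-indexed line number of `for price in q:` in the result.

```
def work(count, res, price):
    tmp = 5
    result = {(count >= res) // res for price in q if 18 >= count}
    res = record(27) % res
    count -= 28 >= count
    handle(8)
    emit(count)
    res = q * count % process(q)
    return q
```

Transformed code:
def work(count, res, price):
    tmp = 5
    result = set()
    for price in q:
        if 18 >= count:
            result.add((count >= res) // res)
    res = record(27) % res
    count -= 28 >= count
    handle(8)
    emit(count)
    res = q * count % process(q)
    return q

4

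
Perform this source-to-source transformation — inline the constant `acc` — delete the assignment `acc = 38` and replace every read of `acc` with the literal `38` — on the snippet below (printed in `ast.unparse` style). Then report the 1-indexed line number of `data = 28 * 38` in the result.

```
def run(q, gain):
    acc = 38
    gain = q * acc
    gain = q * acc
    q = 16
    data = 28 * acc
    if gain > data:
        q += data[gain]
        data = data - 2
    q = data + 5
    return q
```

5

Transformed code:
def run(q, gain):
    gain = q * 38
    gain = q * 38
    q = 16
    data = 28 * 38
    if gain > data:
        q += data[gain]
        data = data - 2
    q = data + 5
    return q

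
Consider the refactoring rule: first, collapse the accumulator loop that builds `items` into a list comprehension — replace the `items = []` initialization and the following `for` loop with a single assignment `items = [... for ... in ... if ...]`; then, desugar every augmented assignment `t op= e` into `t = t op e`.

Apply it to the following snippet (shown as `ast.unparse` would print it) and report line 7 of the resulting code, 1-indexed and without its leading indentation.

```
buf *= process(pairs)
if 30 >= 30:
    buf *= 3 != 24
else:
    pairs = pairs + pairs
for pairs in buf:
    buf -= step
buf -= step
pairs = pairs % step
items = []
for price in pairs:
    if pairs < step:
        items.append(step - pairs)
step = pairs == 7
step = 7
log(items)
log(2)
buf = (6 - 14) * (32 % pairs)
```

Transformed code:
buf = buf * process(pairs)
if 30 >= 30:
    buf = buf * (3 != 24)
else:
    pairs = pairs + pairs
for pairs in buf:
    buf = buf - step
buf = buf - step
pairs = pairs % step
items = [step - pairs for price in pairs if pairs < step]
step = pairs == 7
step = 7
log(items)
log(2)
buf = (6 - 14) * (32 % pairs)

buf = buf - step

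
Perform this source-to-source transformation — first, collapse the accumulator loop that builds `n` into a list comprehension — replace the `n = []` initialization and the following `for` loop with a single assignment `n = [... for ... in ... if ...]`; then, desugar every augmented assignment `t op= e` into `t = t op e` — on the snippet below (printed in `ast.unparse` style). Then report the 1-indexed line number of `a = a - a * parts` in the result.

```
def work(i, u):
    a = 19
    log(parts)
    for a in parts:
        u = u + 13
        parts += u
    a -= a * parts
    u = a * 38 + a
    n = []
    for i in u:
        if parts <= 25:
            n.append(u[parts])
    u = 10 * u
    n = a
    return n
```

Transformed code:
def work(i, u):
    a = 19
    log(parts)
    for a in parts:
        u = u + 13
        parts = parts + u
    a = a - a * parts
    u = a * 38 + a
    n = [u[parts] for i in u if parts <= 25]
    u = 10 * u
    n = a
    return n

7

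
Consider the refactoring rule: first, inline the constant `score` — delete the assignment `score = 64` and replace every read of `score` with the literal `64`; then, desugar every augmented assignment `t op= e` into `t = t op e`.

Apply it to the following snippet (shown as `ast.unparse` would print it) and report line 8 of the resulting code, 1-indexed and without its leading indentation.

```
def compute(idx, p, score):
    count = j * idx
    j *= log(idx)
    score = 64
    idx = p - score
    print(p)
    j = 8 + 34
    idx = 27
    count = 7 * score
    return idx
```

count = 7 * 64

Transformed code:
def compute(idx, p, score):
    count = j * idx
    j = j * log(idx)
    idx = p - 64
    print(p)
    j = 8 + 34
    idx = 27
    count = 7 * 64
    return idx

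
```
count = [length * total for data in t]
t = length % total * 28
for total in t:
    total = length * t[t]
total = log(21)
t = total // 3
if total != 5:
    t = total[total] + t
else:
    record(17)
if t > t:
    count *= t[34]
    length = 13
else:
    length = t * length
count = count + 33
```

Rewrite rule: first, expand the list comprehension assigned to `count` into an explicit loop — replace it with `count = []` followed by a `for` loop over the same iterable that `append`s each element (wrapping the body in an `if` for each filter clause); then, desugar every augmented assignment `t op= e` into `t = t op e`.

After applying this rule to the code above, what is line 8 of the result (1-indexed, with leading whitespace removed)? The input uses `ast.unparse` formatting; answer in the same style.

t = total // 3

Transformed code:
count = []
for data in t:
    count.append(length * total)
t = length % total * 28
for total in t:
    total = length * t[t]
total = log(21)
t = total // 3
if total != 5:
    t = total[total] + t
else:
    record(17)
if t > t:
    count = count * t[34]
    length = 13
else:
    length = t * length
count = count + 33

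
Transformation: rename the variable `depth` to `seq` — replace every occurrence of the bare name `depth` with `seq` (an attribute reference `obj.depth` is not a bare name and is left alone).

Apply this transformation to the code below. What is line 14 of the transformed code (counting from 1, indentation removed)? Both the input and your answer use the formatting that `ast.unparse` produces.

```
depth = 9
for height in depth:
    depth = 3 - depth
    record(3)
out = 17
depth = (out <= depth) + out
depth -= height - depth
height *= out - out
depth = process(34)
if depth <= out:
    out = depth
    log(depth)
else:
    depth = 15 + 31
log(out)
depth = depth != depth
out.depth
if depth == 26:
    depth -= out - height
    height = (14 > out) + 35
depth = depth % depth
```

seq = 15 + 31

Transformed code:
seq = 9
for height in seq:
    seq = 3 - seq
    record(3)
out = 17
seq = (out <= seq) + out
seq -= height - seq
height *= out - out
seq = process(34)
if seq <= out:
    out = seq
    log(seq)
else:
    seq = 15 + 31
log(out)
seq = seq != seq
out.depth
if seq == 26:
    seq -= out - height
    height = (14 > out) + 35
seq = seq % seq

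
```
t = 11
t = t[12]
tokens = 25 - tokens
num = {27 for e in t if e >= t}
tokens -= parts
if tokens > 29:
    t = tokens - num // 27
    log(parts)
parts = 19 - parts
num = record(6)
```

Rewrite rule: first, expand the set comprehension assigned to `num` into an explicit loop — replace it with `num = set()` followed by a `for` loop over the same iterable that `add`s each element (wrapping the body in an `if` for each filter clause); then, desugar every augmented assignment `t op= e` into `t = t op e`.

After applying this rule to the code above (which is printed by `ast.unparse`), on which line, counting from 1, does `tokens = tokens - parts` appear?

Transformed code:
t = 11
t = t[12]
tokens = 25 - tokens
num = set()
for e in t:
    if e >= t:
        num.add(27)
tokens = tokens - parts
if tokens > 29:
    t = tokens - num // 27
    log(parts)
parts = 19 - parts
num = record(6)

8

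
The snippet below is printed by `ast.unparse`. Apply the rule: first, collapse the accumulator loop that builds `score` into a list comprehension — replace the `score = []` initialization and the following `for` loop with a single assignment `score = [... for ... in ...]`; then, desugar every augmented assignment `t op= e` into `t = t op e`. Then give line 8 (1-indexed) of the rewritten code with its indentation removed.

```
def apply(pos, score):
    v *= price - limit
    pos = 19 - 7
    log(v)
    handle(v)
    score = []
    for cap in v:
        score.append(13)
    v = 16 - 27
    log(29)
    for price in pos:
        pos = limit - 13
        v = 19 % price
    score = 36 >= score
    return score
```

log(29)

Transformed code:
def apply(pos, score):
    v = v * (price - limit)
    pos = 19 - 7
    log(v)
    handle(v)
    score = [13 for cap in v]
    v = 16 - 27
    log(29)
    for price in pos:
        pos = limit - 13
        v = 19 % price
    score = 36 >= score
    return score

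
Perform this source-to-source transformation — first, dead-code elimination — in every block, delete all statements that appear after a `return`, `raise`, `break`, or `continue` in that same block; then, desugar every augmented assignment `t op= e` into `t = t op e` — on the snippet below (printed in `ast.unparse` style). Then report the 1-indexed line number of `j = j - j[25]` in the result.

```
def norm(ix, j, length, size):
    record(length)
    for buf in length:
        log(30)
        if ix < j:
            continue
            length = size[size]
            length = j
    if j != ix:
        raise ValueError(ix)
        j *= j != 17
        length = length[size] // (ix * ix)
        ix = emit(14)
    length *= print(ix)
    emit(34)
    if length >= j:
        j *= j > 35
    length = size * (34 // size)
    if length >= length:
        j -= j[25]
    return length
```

Transformed code:
def norm(ix, j, length, size):
    record(length)
    for buf in length:
        log(30)
        if ix < j:
            continue
    if j != ix:
        raise ValueError(ix)
    length = length * print(ix)
    emit(34)
    if length >= j:
        j = j * (j > 35)
    length = size * (34 // size)
    if length >= length:
        j = j - j[25]
    return length

15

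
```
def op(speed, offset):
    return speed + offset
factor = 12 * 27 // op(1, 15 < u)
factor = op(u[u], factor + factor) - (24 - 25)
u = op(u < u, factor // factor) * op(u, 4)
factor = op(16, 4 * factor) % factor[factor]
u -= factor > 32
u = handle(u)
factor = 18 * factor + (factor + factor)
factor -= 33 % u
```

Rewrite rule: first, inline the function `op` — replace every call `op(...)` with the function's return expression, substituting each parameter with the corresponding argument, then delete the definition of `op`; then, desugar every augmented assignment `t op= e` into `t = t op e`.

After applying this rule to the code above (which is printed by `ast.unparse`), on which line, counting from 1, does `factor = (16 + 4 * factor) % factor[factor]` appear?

4

Transformed code:
factor = 12 * 27 // (1 + (15 < u))
factor = u[u] + (factor + factor) - (24 - 25)
u = ((u < u) + factor // factor) * (u + 4)
factor = (16 + 4 * factor) % factor[factor]
u = u - (factor > 32)
u = handle(u)
factor = 18 * factor + (factor + factor)
factor = factor - 33 % u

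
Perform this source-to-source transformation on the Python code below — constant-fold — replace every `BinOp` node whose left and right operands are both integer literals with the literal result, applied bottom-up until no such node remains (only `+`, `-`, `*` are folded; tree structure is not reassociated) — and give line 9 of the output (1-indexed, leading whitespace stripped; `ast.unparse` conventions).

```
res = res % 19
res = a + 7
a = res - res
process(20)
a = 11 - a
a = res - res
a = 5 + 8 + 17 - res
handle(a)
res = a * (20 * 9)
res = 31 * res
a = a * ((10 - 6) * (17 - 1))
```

res = a * 180

Transformed code:
res = res % 19
res = a + 7
a = res - res
process(20)
a = 11 - a
a = res - res
a = 30 - res
handle(a)
res = a * 180
res = 31 * res
a = a * 64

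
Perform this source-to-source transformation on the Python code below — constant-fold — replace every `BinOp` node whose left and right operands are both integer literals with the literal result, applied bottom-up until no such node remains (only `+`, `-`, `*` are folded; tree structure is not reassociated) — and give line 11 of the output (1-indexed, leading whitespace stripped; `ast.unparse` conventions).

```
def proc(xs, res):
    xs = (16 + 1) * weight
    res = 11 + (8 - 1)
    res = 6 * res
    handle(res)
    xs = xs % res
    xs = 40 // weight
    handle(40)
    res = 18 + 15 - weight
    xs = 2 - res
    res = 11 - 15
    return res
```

res = -4

Transformed code:
def proc(xs, res):
    xs = 17 * weight
    res = 18
    res = 6 * res
    handle(res)
    xs = xs % res
    xs = 40 // weight
    handle(40)
    res = 33 - weight
    xs = 2 - res
    res = -4
    return res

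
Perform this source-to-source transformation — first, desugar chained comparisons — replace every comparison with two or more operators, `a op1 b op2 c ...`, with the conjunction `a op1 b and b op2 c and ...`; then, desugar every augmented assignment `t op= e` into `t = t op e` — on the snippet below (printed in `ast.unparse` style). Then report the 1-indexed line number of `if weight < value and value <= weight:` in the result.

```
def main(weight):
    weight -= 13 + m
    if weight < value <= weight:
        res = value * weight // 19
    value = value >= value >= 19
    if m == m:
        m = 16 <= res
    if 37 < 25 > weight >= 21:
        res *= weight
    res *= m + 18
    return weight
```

Transformed code:
def main(weight):
    weight = weight - (13 + m)
    if weight < value and value <= weight:
        res = value * weight // 19
    value = value >= value and value >= 19
    if m == m:
        m = 16 <= res
    if 37 < 25 and 25 > weight and (weight >= 21):
        res = res * weight
    res = res * (m + 18)
    return weight

3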